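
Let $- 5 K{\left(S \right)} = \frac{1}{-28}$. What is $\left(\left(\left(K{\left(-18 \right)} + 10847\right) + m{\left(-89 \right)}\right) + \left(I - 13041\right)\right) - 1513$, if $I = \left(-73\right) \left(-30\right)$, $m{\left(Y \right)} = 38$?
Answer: $- \frac{207059}{140} \approx -1479.0$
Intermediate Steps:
$K{\left(S \right)} = \frac{1}{140}$ ($K{\left(S \right)} = - \frac{1}{5 \left(-28\right)} = \left(- \frac{1}{5}\right) \left(- \frac{1}{28}\right) = \frac{1}{140}$)
$I = 2190$
$\left(\left(\left(K{\left(-18 \right)} + 10847\right) + m{\left(-89 \right)}\right) + \left(I - 13041\right)\right) - 1513 = \left(\left(\left(\frac{1}{140} + 10847\right) + 38\right) + \left(2190 - 13041\right)\right) - 1513 = \left(\left(\frac{1518581}{140} + 38\right) - 10851\right) - 1513 = \left(\frac{1523901}{140} - 10851\right) - 1513 = \frac{4761}{140} - 1513 = - \frac{207059}{140}$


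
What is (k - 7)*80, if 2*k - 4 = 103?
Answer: 3720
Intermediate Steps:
k = 107/2 (k = 2 + (½)*103 = 2 + 103/2 = 107/2 ≈ 53.500)
(k - 7)*80 = (107/2 - 7)*80 = (93/2)*80 = 3720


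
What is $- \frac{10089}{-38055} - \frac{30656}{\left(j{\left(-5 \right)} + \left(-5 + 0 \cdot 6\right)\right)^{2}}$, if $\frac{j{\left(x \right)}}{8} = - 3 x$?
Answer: $- \frac{1167443}{568675} \approx -2.0529$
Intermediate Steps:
$j{\left(x \right)} = - 24 x$ ($j{\left(x \right)} = 8 \left(- 3 x\right) = - 24 x$)
$- \frac{10089}{-38055} - \frac{30656}{\left(j{\left(-5 \right)} + \left(-5 + 0 \cdot 6\right)\right)^{2}} = - \frac{10089}{-38055} - \frac{30656}{\left(\left(-24\right) \left(-5\right) + \left(-5 + 0 \cdot 6\right)\right)^{2}} = \left(-10089\right) \left(- \frac{1}{38055}\right) - \frac{30656}{\left(120 + \left(-5 + 0\right)\right)^{2}} = \frac{57}{215} - \frac{30656}{\left(120 - 5\right)^{2}} = \frac{57}{215} - \frac{30656}{115^{2}} = \frac{57}{215} - \frac{30656}{13225} = - \frac{1167443}{568675}$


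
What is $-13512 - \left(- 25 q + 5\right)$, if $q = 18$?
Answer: $-13067$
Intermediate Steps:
$-13512 - \left(- 25 q + 5\right) = -13512 - \left(\left(-25\right) 18 + 5\right) = -13512 - \left(-450 + 5\right) = -13512 - -445 = -13512 + 445 = -13067$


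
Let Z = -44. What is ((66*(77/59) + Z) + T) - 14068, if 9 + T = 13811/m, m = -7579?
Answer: -6276658852/447161 ≈ -14037.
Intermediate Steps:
T = -82022/7579 (T = -9 + 13811/(-7579) = -9 + 13811*(-1/7579) = -9 - 13811/7579 = -82022/7579 ≈ -10.822)
((66*(77/59) + Z) + T) - 14068 = ((66*(77/59) - 44) - 82022/7579) - 14068 = ((5082/59 - 44) - 82022/7579) - 14068 = (2486/59 - 82022/7579) - 14068 = 14002096/447161 - 14068 = -6276658852/447161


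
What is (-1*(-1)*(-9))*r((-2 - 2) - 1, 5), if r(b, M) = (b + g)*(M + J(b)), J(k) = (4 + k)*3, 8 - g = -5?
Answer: -144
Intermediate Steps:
g = 13 (g = 8 - 1*(-5) = 8 + 5 = 13)
J(k) = 12 + 3*k
r(b, M) = (13 + b)*(12 + M + 3*b) (r(b, M) = (b + 13)*(M + (12 + 3*b)) = (13 + b)*(12 + M + 3*b))
(-1*(-1)*(-9))*r((-2 - 2) - 1, 5) = (-1*(-1)*(-9))*(156 + 3*((-2 - 2) - 1)² + 13*5 + 51*((-2 - 2) - 1) + 5*((-2 - 2) - 1)) = (1*(-9))*(156 + 3*(-4 - 1)² + 65 + 51*(-4 - 1) + 5*(-4 - 1)) = -9*(156 + 3*(-5)² + 65 + 51*(-5) + 5*(-5)) = -9*(156 + 3*25 + 65 - 255 - 25) = -9*(156 + 75 + 65 - 255 - 25) = -9*16 = -144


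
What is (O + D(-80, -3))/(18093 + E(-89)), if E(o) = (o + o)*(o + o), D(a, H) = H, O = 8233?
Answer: 8230/49777 ≈ 0.16534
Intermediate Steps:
E(o) = 4*o² (E(o) = (2*o)*(2*o) = 4*o²)
(O + D(-80, -3))/(18093 + E(-89)) = (8233 - 3)/(18093 + 4*(-89)²) = 8230/(18093 + 4*7921) = 8230/(18093 + 31684) = 8230/49777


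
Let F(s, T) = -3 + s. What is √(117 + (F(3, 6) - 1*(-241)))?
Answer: √358 ≈ 18.921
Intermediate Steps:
√(117 + (F(3, 6) - 1*(-241))) = √(117 + ((-3 + 3) - 1*(-241))) = √(117 + (0 + 241)) = √(117 + 241) = √358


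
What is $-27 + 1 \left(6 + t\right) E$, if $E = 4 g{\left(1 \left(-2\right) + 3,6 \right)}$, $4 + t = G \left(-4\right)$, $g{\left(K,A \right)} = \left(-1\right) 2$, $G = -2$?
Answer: $-107$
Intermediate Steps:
$g{\left(K,A \right)} = -2$
$t = 4$ ($t = -4 - -8 = -4 + 8 = 4$)
$E = -8$ ($E = 4 \left(-2\right) = -8$)
$-27 + 1 \left(6 + t\right) E = -27 + 1 \left(6 + 4\right) \left(-8\right) = -27 + 1 \cdot 10 \left(-8\right) = -27 + 10 \left(-8\right) = -27 - 80 = -107$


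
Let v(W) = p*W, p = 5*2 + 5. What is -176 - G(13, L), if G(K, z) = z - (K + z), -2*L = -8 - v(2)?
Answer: -163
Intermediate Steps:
p = 15 (p = 10 + 5 = 15)
v(W) = 15*W
L = 19 (L = -(-8 - 15*2)/2 = -(-8 - 1*30)/2 = -(-8 - 30)/2 = -½*(-38) = 19)
G(K, z) = -K (G(K, z) = z + (-K - z) = -K)
-176 - G(13, L) = -176 - (-1)*13 = -176 - 1*(-13) = -176 + 13 = -163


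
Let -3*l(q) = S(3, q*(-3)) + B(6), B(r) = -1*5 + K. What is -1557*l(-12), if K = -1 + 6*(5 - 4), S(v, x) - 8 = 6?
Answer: 7266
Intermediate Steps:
S(v, x) = 14 (S(v, x) = 8 + 6 = 14)
K = 5 (K = -1 + 6*1 = -1 + 6 = 5)
B(r) = 0 (B(r) = -1*5 + 5 = -5 + 5 = 0)
l(q) = -14/3 (l(q) = -(14 + 0)/3 = -⅓*14 = -14/3)
-1557*l(-12) = -1557*(-14/3) = 7266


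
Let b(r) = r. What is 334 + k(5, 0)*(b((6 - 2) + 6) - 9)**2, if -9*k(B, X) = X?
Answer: 334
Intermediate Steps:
k(B, X) = -X/9
334 + k(5, 0)*(b((6 - 2) + 6) - 9)**2 = 334 + (-1/9*0)*(((6 - 2) + 6) - 9)**2 = 334 + 0*((4 + 6) - 9)**2 = 334 + 0*(10 - 9)**2 = 334 + 0*1**2 = 334 + 0*1 = 334 + 0 = 334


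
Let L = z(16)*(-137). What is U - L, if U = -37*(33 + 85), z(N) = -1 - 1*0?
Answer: -4503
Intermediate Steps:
z(N) = -1 (z(N) = -1 + 0 = -1)
L = 137 (L = -1*(-137) = 137)
U = -4366 (U = -37*118 = -4366)
U - L = -4366 - 1*137 = -4366 - 137 = -4503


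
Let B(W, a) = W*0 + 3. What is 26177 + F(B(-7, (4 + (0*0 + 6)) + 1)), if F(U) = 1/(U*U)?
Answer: 235594/9 ≈ 26177.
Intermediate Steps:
B(W, a) = 3 (B(W, a) = 0 + 3 = 3)
F(U) = U**(-2) (F(U) = 1/(U**2) = U**(-2))
26177 + F(B(-7, (4 + (0*0 + 6)) + 1)) = 26177 + 3**(-2) = 26177 + 1/9 = 235594/9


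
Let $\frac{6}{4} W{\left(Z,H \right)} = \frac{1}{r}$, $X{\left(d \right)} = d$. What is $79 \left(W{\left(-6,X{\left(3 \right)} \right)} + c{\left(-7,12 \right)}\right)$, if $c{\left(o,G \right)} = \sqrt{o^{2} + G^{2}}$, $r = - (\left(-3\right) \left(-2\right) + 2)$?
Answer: $- \frac{79}{12} + 79 \sqrt{193} \approx 1090.9$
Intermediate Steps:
$r = -8$ ($r = - (6 + 2) = \left(-1\right) 8 = -8$)
$c{\left(o,G \right)} = \sqrt{G^{2} + o^{2}}$
$W{\left(Z,H \right)} = - \frac{1}{12}$ ($W{\left(Z,H \right)} = \frac{2}{3 \left(-8\right)} = \frac{2}{3} \left(- \frac{1}{8}\right) = - \frac{1}{12}$)
$79 \left(W{\left(-6,X{\left(3 \right)} \right)} + c{\left(-7,12 \right)}\right) = 79 \left(- \frac{1}{12} + \sqrt{12^{2} + \left(-7\right)^{2}}\right) = 79 \left(- \frac{1}{12} + \sqrt{144 + 49}\right) = 79 \left(- \frac{1}{12} + \sqrt{193}\right) = - \frac{79}{12} + 79 \sqrt{193}$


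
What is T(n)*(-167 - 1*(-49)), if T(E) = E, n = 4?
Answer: -472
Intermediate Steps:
T(n)*(-167 - 1*(-49)) = 4*(-167 - 1*(-49)) = 4*(-167 + 49) = 4*(-118) = -472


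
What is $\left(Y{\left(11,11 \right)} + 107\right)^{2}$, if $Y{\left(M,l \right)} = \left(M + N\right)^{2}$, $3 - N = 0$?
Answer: $91809$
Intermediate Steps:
$N = 3$ ($N = 3 - 0 = 3 + 0 = 3$)
$Y{\left(M,l \right)} = \left(3 + M\right)^{2}$ ($Y{\left(M,l \right)} = \left(M + 3\right)^{2} = \left(3 + M\right)^{2}$)
$\left(Y{\left(11,11 \right)} + 107\right)^{2} = \left(\left(3 + 11\right)^{2} + 107\right)^{2} = \left(14^{2} + 107\right)^{2} = \left(196 + 107\right)^{2} = 303^{2} = 91809$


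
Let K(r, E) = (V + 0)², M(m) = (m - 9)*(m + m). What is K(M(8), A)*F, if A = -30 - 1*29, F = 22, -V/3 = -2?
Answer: 792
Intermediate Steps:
V = 6 (V = -3*(-2) = 6)
A = -59 (A = -30 - 29 = -59)
M(m) = 2*m*(-9 + m) (M(m) = (-9 + m)*(2*m) = 2*m*(-9 + m))
K(r, E) = 36 (K(r, E) = (6 + 0)² = 6² = 36)
K(M(8), A)*F = 36*22 = 792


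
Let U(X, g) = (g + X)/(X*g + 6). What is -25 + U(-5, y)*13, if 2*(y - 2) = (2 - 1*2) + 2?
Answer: -199/9 ≈ -22.111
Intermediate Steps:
y = 3 (y = 2 + ((2 - 1*2) + 2)/2 = 2 + ((2 - 2) + 2)/2 = 2 + (0 + 2)/2 = 2 + (1/2)*2 = 2 + 1 = 3)
U(X, g) = (X + g)/(6 + X*g)
-25 + U(-5, y)*13 = -25 + ((-5 + 3)/(6 - 5*3))*13 = -25 + (-2/(6 - 15))*13 = -25 + (-2/(-9))*13 = -25 - 1/9*(-2)*13 = -25 + (2/9)*13 = -25 + 26/9 = -199/9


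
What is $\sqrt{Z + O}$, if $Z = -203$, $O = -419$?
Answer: $i \sqrt{622} \approx 24.94 i$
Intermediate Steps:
$\sqrt{Z + O} = \sqrt{-203 - 419} = \sqrt{-622} = i \sqrt{622}$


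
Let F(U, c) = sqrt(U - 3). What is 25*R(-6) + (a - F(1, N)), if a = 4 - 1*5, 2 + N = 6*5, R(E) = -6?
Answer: -151 - I*sqrt(2) ≈ -151.0 - 1.4142*I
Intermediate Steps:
N = 28 (N = -2 + 6*5 = -2 + 30 = 28)
F(U, c) = sqrt(-3 + U)
a = -1 (a = 4 - 5 = -1)
25*R(-6) + (a - F(1, N)) = 25*(-6) + (-1 - sqrt(-3 + 1)) = -150 + (-1 - sqrt(-2)) = -150 + (-1 - I*sqrt(2)) = -151 - I*sqrt(2)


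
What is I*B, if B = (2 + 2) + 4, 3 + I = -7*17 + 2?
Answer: -960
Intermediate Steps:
I = -120 (I = -3 + (-7*17 + 2) = -3 + (-119 + 2) = -3 - 117 = -120)
B = 8 (B = 4 + 4 = 8)
I*B = -120*8 = -960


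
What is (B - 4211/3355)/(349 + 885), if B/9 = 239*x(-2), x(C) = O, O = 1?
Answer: 3606197/2070035 ≈ 1.7421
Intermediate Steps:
x(C) = 1
B = 2151 (B = 9*(239*1) = 9*239 = 2151)
(B - 4211/3355)/(349 + 885) = (2151 - 4211/3355)/(349 + 885) = (2151 - 4211*1/3355)/1234 = (2151 - 4211/3355)*(1/1234) = (7212394/3355)*(1/1234) = 3606197/2070035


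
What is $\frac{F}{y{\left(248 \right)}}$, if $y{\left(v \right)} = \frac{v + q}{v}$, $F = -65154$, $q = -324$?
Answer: $\frac{4039548}{19} \approx 2.1261 \cdot 10^{5}$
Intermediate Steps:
$y{\left(v \right)} = \frac{-324 + v}{v}$ ($y{\left(v \right)} = \frac{v - 324}{v} = \frac{-324 + v}{v}$)
$\frac{F}{y{\left(248 \right)}} = - \frac{65154}{\frac{1}{248} \left(-324 + 248\right)} = - \frac{65154}{\frac{1}{248} \left(-76\right)} = - \frac{65154}{- \frac{19}{62}} = \left(-65154\right) \left(- \frac{62}{19}\right) = \frac{4039548}{19}$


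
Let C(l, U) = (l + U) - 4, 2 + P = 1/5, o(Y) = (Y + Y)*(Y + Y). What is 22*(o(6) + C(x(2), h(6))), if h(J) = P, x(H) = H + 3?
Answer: 15752/5 ≈ 3150.4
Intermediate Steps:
x(H) = 3 + H
o(Y) = 4*Y**2 (o(Y) = (2*Y)*(2*Y) = 4*Y**2)
P = -9/5 (P = -2 + 1/5 = -9/5 ≈ -1.8000)
h(J) = -9/5
C(l, U) = -4 + U + l (C(l, U) = (U + l) - 4 = -4 + U + l)
22*(o(6) + C(x(2), h(6))) = 22*(4*6**2 + (-4 - 9/5 + (3 + 2))) = 22*(4*36 + (-4 - 9/5 + 5)) = 22*(144 - 4/5) = 22*(716/5) = 15752/5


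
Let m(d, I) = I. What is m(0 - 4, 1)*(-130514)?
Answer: -130514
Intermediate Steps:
m(0 - 4, 1)*(-130514) = 1*(-130514) = -130514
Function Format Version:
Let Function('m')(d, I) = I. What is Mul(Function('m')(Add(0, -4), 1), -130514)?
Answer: -130514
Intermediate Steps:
Mul(Function('m')(Add(0, -4), 1), -130514) = Mul(1, -130514) = -130514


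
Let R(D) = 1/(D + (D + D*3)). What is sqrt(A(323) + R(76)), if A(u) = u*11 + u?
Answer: sqrt(139923695)/190 ≈ 62.258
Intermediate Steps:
R(D) = 1/(5*D) (R(D) = 1/(D + (D + 3*D)) = 1/(D + 4*D) = 1/(5*D))
A(u) = 12*u (A(u) = 11*u + u = 12*u)
sqrt(A(323) + R(76)) = sqrt(12*323 + (1/5)/76) = sqrt(3876 + (1/5)*(1/76)) = sqrt(3876 + 1/380) = sqrt(1472881/380) = sqrt(139923695)/190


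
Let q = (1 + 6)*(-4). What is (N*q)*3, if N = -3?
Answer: 252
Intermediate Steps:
q = -28 (q = 7*(-4) = -28)
(N*q)*3 = -3*(-28)*3 = 84*3 = 252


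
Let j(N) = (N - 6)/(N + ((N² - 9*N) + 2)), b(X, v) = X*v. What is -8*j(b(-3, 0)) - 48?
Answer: -24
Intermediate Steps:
j(N) = (-6 + N)/(2 + N² - 8*N) (j(N) = (-6 + N)/(N + (2 + N² - 9*N)) = (-6 + N)/(2 + N² - 8*N))
-8*j(b(-3, 0)) - 48 = -8*(-6 - 3*0)/(2 + (-3*0)² - (-24)*0) - 48 = -8*(-6 + 0)/(2 + 0² - 8*0) - 48 = -8*(-6)/(2 + 0 + 0) - 48 = -8*(-6)/2 - 48 = -4*(-6) - 48 = -8*(-3) - 48 = 24 - 48 = -24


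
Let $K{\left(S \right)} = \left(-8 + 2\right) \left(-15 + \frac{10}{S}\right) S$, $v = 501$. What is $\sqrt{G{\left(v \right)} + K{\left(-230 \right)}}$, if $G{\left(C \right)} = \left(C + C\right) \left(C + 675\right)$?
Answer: $2 \sqrt{289398} \approx 1075.9$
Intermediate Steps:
$G{\left(C \right)} = 2 C \left(675 + C\right)$
$K{\left(S \right)} = S \left(90 - \frac{60}{S}\right)$ ($K{\left(S \right)} = - 6 \left(-15 + \frac{10}{S}\right) S = \left(90 - \frac{60}{S}\right) S = S \left(90 - \frac{60}{S}\right)$)
$\sqrt{G{\left(v \right)} + K{\left(-230 \right)}} = \sqrt{2 \cdot 501 \left(675 + 501\right) + \left(-60 + 90 \left(-230\right)\right)} = \sqrt{2 \cdot 501 \cdot 1176 - 20760} = \sqrt{1178352 - 20760} = \sqrt{1157592} = 2 \sqrt{289398}$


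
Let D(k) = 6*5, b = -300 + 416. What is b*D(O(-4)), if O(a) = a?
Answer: 3480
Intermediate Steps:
b = 116
D(k) = 30
b*D(O(-4)) = 116*30 = 3480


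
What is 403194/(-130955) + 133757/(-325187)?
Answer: -13511781383/3871351235 ≈ -3.4902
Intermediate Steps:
403194/(-130955) + 133757/(-325187) = 403194*(-1/130955) + 133757*(-1/325187) = -36654/11905 - 133757/325187 = -13511781383/3871351235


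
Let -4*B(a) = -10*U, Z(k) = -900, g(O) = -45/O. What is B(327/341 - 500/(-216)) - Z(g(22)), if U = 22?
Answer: 955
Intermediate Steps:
B(a) = 55 (B(a) = -(-5)*22/2 = -1/4*(-220) = 55)
B(327/341 - 500/(-216)) - Z(g(22)) = 55 - 1*(-900) = 55 + 900 = 955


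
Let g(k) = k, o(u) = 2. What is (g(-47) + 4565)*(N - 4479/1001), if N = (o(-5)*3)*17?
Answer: 441060714/1001 ≈ 4.4062e+5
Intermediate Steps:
N = 102 (N = (2*3)*17 = 6*17 = 102)
(g(-47) + 4565)*(N - 4479/1001) = (-47 + 4565)*(102 - 4479/1001) = 4518*(102 - 4479*1/1001) = 4518*(102 - 4479/1001) = 4518*(97623/1001) = 441060714/1001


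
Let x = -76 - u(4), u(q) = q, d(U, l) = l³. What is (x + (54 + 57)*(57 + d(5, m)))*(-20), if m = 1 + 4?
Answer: -402440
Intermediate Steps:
m = 5
x = -80 (x = -76 - 1*4 = -76 - 4 = -80)
(x + (54 + 57)*(57 + d(5, m)))*(-20) = (-80 + (54 + 57)*(57 + 5³))*(-20) = (-80 + 111*(57 + 125))*(-20) = (-80 + 111*182)*(-20) = (-80 + 20202)*(-20) = 20122*(-20) = -402440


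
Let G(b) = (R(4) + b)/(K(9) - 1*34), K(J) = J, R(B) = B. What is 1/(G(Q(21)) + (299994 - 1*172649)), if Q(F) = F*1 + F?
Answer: 25/3183579 ≈ 7.8528e-6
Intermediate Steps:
Q(F) = 2*F (Q(F) = F + F = 2*F)
G(b) = -4/25 - b/25 (G(b) = (4 + b)/(9 - 1*34) = (4 + b)/(9 - 34) = (4 + b)/(-25) = (4 + b)*(-1/25) = -4/25 - b/25)
1/(G(Q(21)) + (299994 - 1*172649)) = 1/((-4/25 - 2*21/25) + (299994 - 1*172649)) = 1/((-4/25 - 1/25*42) + (299994 - 172649)) = 1/((-4/25 - 42/25) + 127345) = 1/(-46/25 + 127345) = 1/(3183579/25) = 25/3183579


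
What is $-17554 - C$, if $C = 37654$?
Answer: $-55208$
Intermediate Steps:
$-17554 - C = -17554 - 37654 = -55208$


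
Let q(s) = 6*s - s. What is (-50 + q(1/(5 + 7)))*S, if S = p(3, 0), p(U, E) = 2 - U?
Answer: 595/12 ≈ 49.583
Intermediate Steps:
S = -1 (S = 2 - 1*3 = 2 - 3 = -1)
q(s) = 5*s
(-50 + q(1/(5 + 7)))*S = (-50 + 5/(5 + 7))*(-1) = (-50 + 5/12)*(-1) = -595/12*(-1) = 595/12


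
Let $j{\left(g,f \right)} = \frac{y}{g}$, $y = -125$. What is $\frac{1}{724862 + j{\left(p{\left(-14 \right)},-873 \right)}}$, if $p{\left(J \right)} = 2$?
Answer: $\frac{2}{1449599} \approx 1.3797 \cdot 10^{-6}$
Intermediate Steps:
$j{\left(g,f \right)} = - \frac{125}{g}$
$\frac{1}{724862 + j{\left(p{\left(-14 \right)},-873 \right)}} = \frac{1}{724862 - \frac{125}{2}} = \frac{1}{\frac{1449599}{2}} = \frac{2}{1449599}$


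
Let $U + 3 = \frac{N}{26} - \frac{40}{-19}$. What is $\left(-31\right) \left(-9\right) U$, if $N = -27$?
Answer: $- \frac{266445}{494} \approx -539.36$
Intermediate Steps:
$U = - \frac{955}{494}$ ($U = -3 - \left(- \frac{40}{19} + \frac{27}{26}\right) = -3 - - \frac{527}{494} = -3 + \left(- \frac{27}{26} + \frac{40}{19}\right) = -3 + \frac{527}{494} = - \frac{955}{494} \approx -1.9332$)
$\left(-31\right) \left(-9\right) U = \left(-31\right) \left(-9\right) \left(- \frac{955}{494}\right) = 279 \left(- \frac{955}{494}\right) = - \frac{266445}{494}$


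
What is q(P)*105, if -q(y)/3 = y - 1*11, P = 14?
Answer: -945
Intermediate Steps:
q(y) = 33 - 3*y (q(y) = -3*(y - 1*11) = -3*(y - 11) = -3*(-11 + y) = 33 - 3*y)
q(P)*105 = (33 - 3*14)*105 = (33 - 42)*105 = -9*105 = -945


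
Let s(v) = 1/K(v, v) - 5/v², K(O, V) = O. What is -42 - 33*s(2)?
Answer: -69/4 ≈ -17.250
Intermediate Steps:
s(v) = 1/v - 5/v²
-42 - 33*s(2) = -42 - 33*(-5 + 2)/2² = -42 - 33*(-3)/4 = -42 - 33*(-¾) = -42 + 99/4 = -69/4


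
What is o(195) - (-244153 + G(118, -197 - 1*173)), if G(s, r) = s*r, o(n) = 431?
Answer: 288244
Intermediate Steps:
G(s, r) = r*s
o(195) - (-244153 + G(118, -197 - 1*173)) = 431 - (-244153 + (-197 - 1*173)*118) = 431 - (-244153 + (-197 - 173)*118) = 431 - (-244153 - 370*118) = 431 - (-244153 - 43660) = 431 - 1*(-287813) = 431 + 287813 = 288244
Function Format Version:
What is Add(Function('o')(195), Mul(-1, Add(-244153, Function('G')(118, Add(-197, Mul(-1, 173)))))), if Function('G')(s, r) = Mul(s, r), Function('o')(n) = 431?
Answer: 288244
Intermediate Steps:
Function('G')(s, r) = Mul(r, s)
Add(Function('o')(195), Mul(-1, Add(-244153, Function('G')(118, Add(-197, Mul(-1, 173)))))) = Add(431, Mul(-1, Add(-244153, Mul(Add(-197, Mul(-1, 173)), 118)))) = Add(431, Mul(-1, Add(-244153, Mul(Add(-197, -173), 118)))) = Add(431, Mul(-1, Add(-244153, Mul(-370, 118)))) = Add(431, Mul(-1, Add(-244153, -43660))) = Add(431, Mul(-1, -287813)) = Add(431, 287813) = 288244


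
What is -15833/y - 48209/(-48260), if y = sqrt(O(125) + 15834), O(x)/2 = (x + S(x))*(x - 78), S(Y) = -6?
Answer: 48209/48260 - 15833*sqrt(6755)/13510 ≈ -95.322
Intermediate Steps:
O(x) = 2*(-78 + x)*(-6 + x) (O(x) = 2*((x - 6)*(x - 78)) = 2*((-6 + x)*(-78 + x)) = 2*((-78 + x)*(-6 + x)) = 2*(-78 + x)*(-6 + x))
y = 2*sqrt(6755) (y = sqrt((936 - 168*125 + 2*125**2) + 15834) = sqrt((936 - 21000 + 2*15625) + 15834) = sqrt((936 - 21000 + 31250) + 15834) = sqrt(11186 + 15834) = sqrt(27020) = 2*sqrt(6755) ≈ 164.38)
-15833/y - 48209/(-48260) = -15833*sqrt(6755)/13510 - 48209/(-48260) = -15833*sqrt(6755)/13510 - 48209*(-1/48260) = -15833*sqrt(6755)/13510 + 48209/48260 = 48209/48260 - 15833*sqrt(6755)/13510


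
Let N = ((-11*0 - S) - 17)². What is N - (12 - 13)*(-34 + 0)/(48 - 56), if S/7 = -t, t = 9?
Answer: 8481/4 ≈ 2120.3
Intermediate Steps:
S = -63 (S = 7*(-1*9) = 7*(-9) = -63)
N = 2116 (N = ((-11*0 - 1*(-63)) - 17)² = ((0 + 63) - 17)² = (63 - 17)² = 46² = 2116)
N - (12 - 13)*(-34 + 0)/(48 - 56) = 2116 - (12 - 13)*(-34 + 0)/(48 - 56) = 2116 - (-1)*(-34/(-8)) = 2116 - (-1)*(-34*(-⅛)) = 2116 - (-1)*17/4 = 2116 - 1*(-17/4) = 2116 + 17/4 = 8481/4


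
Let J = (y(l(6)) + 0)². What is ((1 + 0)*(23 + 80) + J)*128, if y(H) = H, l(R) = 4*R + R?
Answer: 128384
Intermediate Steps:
l(R) = 5*R
J = 900 (J = (5*6 + 0)² = (30 + 0)² = 30² = 900)
((1 + 0)*(23 + 80) + J)*128 = ((1 + 0)*(23 + 80) + 900)*128 = (1*103 + 900)*128 = (103 + 900)*128 = 1003*128 = 128384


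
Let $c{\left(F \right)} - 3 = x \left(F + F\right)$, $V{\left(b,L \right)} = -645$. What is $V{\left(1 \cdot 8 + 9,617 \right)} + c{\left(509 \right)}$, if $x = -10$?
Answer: $-10822$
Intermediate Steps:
$c{\left(F \right)} = 3 - 20 F$ ($c{\left(F \right)} = 3 - 10 \left(F + F\right) = 3 - 10 \cdot 2 F = 3 - 20 F$)
$V{\left(1 \cdot 8 + 9,617 \right)} + c{\left(509 \right)} = -645 + \left(3 - 10180\right) = -645 - 10177 = -10822$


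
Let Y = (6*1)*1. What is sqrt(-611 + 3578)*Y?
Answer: 6*sqrt(2967) ≈ 326.82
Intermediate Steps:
Y = 6 (Y = 6*1 = 6)
sqrt(-611 + 3578)*Y = sqrt(-611 + 3578)*6 = sqrt(2967)*6 = 6*sqrt(2967)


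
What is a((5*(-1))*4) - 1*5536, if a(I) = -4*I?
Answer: -5456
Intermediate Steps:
a((5*(-1))*4) - 1*5536 = -4*5*(-1)*4 - 1*5536 = -(-20)*4 - 5536 = -4*(-20) - 5536 = 80 - 5536 = -5456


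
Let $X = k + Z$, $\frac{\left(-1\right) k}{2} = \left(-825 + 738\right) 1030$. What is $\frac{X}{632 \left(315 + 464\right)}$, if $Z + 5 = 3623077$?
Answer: $\frac{950573}{123082} \approx 7.7231$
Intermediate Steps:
$Z = 3623072$ ($Z = -5 + 3623077 = 3623072$)
$k = 179220$ ($k = - 2 \left(-825 + 738\right) 1030 = - 2 \left(\left(-87\right) 1030\right) = \left(-2\right) \left(-89610\right) = 179220$)
$X = 3802292$ ($X = 179220 + 3623072 = 3802292$)
$\frac{X}{632 \left(315 + 464\right)} = \frac{3802292}{632 \left(315 + 464\right)} = \frac{3802292}{632 \cdot 779} = \frac{3802292}{492328} = 3802292 \cdot \frac{1}{492328} = \frac{950573}{123082}$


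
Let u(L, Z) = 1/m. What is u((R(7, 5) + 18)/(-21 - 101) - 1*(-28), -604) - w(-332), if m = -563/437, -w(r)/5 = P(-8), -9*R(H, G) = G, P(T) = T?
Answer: -22957/563 ≈ -40.776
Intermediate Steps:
R(H, G) = -G/9
w(r) = 40 (w(r) = -5*(-8) = 40)
m = -563/437 (m = -563*1/437 = -563/437 ≈ -1.2883)
u(L, Z) = -437/563 (u(L, Z) = 1/(-563/437) = -437/563)
u((R(7, 5) + 18)/(-21 - 101) - 1*(-28), -604) - w(-332) = -437/563 - 1*40 = -437/563 - 40 = -22957/563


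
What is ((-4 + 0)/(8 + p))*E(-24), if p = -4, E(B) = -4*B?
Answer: -96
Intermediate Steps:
((-4 + 0)/(8 + p))*E(-24) = ((-4 + 0)/(8 - 4))*(-4*(-24)) = -4/4*96 = -4*¼*96 = -1*96 = -96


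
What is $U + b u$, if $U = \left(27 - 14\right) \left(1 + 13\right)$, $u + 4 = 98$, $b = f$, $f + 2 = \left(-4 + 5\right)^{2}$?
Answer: $88$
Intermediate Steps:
$f = -1$ ($f = -2 + \left(-4 + 5\right)^{2} = -2 + 1^{2} = -2 + 1 = -1$)
$b = -1$
$u = 94$ ($u = -4 + 98 = 94$)
$U = 182$ ($U = 13 \cdot 14 = 182$)
$U + b u = 182 - 94 = 88$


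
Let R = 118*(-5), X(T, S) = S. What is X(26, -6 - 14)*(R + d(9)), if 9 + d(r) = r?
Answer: 11800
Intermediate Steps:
R = -590
d(r) = -9 + r
X(26, -6 - 14)*(R + d(9)) = (-6 - 14)*(-590 + (-9 + 9)) = -20*(-590 + 0) = -20*(-590) = 11800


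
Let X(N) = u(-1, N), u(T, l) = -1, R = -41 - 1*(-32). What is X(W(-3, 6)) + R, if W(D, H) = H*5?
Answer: -10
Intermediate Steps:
R = -9 (R = -41 + 32 = -9)
W(D, H) = 5*H
X(N) = -1
X(W(-3, 6)) + R = -1 - 9 = -10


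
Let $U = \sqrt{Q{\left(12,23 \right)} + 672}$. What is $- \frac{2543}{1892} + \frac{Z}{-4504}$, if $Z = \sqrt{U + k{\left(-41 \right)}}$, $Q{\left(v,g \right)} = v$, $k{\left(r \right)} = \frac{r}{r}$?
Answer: $- \frac{2543}{1892} - \frac{\sqrt{1 + 6 \sqrt{19}}}{4504} \approx -1.3452$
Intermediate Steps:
$k{\left(r \right)} = 1$
$U = 6 \sqrt{19}$ ($U = \sqrt{12 + 672} = \sqrt{684} = 6 \sqrt{19} \approx 26.153$)
$Z = \sqrt{1 + 6 \sqrt{19}}$ ($Z = \sqrt{6 \sqrt{19} + 1} = \sqrt{1 + 6 \sqrt{19}} \approx 5.2109$)
$- \frac{2543}{1892} + \frac{Z}{-4504} = - \frac{2543}{1892} + \frac{\sqrt{1 + 6 \sqrt{19}}}{-4504} = \left(-2543\right) \frac{1}{1892} + \sqrt{1 + 6 \sqrt{19}} \left(- \frac{1}{4504}\right) = - \frac{2543}{1892} - \frac{\sqrt{1 + 6 \sqrt{19}}}{4504}$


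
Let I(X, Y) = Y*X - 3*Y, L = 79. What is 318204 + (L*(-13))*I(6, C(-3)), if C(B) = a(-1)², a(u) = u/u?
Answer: 315123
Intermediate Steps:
a(u) = 1
C(B) = 1 (C(B) = 1² = 1)
I(X, Y) = -3*Y + X*Y (I(X, Y) = X*Y - 3*Y = -3*Y + X*Y)
318204 + (L*(-13))*I(6, C(-3)) = 318204 + (79*(-13))*(1*(-3 + 6)) = 318204 - 1027*3 = 318204 - 3081 = 315123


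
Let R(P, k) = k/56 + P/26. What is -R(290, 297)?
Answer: -11981/728 ≈ -16.457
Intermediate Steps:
R(P, k) = P/26 + k/56 (R(P, k) = k*(1/56) + P*(1/26) = k/56 + P/26 = P/26 + k/56)
-R(290, 297) = -((1/26)*290 + (1/56)*297) = -(145/13 + 297/56) = -1*11981/728 = -11981/728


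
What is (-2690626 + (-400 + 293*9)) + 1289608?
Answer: -1398781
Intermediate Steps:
(-2690626 + (-400 + 293*9)) + 1289608 = (-2690626 + (-400 + 2637)) + 1289608 = (-2690626 + 2237) + 1289608 = -2688389 + 1289608 = -1398781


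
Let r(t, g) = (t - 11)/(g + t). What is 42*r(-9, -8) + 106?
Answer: 2642/17 ≈ 155.41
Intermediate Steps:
r(t, g) = (-11 + t)/(g + t)
42*r(-9, -8) + 106 = 42*((-11 - 9)/(-8 - 9)) + 106 = 42*(-20/(-17)) + 106 = 42*(-1/17*(-20)) + 106 = 42*(20/17) + 106 = 840/17 + 106 = 2642/17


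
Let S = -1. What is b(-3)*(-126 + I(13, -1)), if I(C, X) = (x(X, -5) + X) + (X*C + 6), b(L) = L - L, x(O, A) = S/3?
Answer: 0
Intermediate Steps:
x(O, A) = -⅓ (x(O, A) = -1/3 = -1*⅓ = -⅓)
b(L) = 0
I(C, X) = 17/3 + X + C*X (I(C, X) = (-⅓ + X) + (X*C + 6) = (-⅓ + X) + (C*X + 6) = (-⅓ + X) + (6 + C*X) = 17/3 + X + C*X)
b(-3)*(-126 + I(13, -1)) = 0*(-126 + (17/3 - 1 + 13*(-1))) = 0*(-126 + (17/3 - 1 - 13)) = 0*(-126 - 25/3) = 0*(-403/3) = 0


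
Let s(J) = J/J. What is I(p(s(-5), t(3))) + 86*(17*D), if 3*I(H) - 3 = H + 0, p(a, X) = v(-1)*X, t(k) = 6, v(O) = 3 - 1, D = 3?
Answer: 4391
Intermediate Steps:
v(O) = 2
s(J) = 1
p(a, X) = 2*X
I(H) = 1 + H/3 (I(H) = 1 + (H + 0)/3 = 1 + H/3)
I(p(s(-5), t(3))) + 86*(17*D) = (1 + (2*6)/3) + 86*(17*3) = (1 + (1/3)*12) + 86*51 = (1 + 4) + 4386 = 5 + 4386 = 4391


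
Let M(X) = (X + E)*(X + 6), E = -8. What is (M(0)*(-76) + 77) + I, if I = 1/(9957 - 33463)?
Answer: 87559849/23506 ≈ 3725.0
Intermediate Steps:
M(X) = (-8 + X)*(6 + X) (M(X) = (X - 8)*(X + 6) = (-8 + X)*(6 + X))
I = -1/23506 (I = 1/(-23506) = -1/23506 ≈ -4.2542e-5)
(M(0)*(-76) + 77) + I = ((-48 + 0**2 - 2*0)*(-76) + 77) - 1/23506 = ((-48 + 0 + 0)*(-76) + 77) - 1/23506 = (-48*(-76) + 77) - 1/23506 = (3648 + 77) - 1/23506 = 3725 - 1/23506 = 87559849/23506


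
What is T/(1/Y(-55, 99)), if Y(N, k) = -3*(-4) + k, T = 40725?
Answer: 4520475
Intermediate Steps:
Y(N, k) = 12 + k
T/(1/Y(-55, 99)) = 40725/(1/(12 + 99)) = 40725/(1/111) = 40725*111 = 4520475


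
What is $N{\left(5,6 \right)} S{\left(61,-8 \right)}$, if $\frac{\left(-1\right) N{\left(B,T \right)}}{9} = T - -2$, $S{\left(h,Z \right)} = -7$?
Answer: $504$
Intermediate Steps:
$N{\left(B,T \right)} = -18 - 9 T$ ($N{\left(B,T \right)} = - 9 \left(T - -2\right) = - 9 \left(T + 2\right) = - 9 \left(2 + T\right) = -18 - 9 T$)
$N{\left(5,6 \right)} S{\left(61,-8 \right)} = \left(-18 - 54\right) \left(-7\right) = \left(-72\right) \left(-7\right) = 504$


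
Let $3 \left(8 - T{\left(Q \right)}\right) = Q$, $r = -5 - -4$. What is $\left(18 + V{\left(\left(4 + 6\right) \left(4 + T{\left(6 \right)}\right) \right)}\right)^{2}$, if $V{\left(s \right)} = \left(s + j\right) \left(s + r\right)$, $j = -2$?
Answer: $94478400$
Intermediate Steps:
$r = -1$ ($r = -5 + 4 = -1$)
$T{\left(Q \right)} = 8 - \frac{Q}{3}$
$V{\left(s \right)} = \left(-1 + s\right) \left(-2 + s\right)$ ($V{\left(s \right)} = \left(s - 2\right) \left(s - 1\right) = \left(-2 + s\right) \left(-1 + s\right) = \left(-1 + s\right) \left(-2 + s\right)$)
$\left(18 + V{\left(\left(4 + 6\right) \left(4 + T{\left(6 \right)}\right) \right)}\right)^{2} = \left(18 + \left(2 + \left(\left(4 + 6\right) \left(4 + \left(8 - 2\right)\right)\right)^{2} - 3 \left(4 + 6\right) \left(4 + \left(8 - 2\right)\right)\right)\right)^{2} = \left(18 + \left(2 + \left(10 \left(4 + \left(8 - 2\right)\right)\right)^{2} - 3 \cdot 10 \left(4 + \left(8 - 2\right)\right)\right)\right)^{2} = \left(18 + \left(2 + \left(10 \left(4 + 6\right)\right)^{2} - 3 \cdot 10 \left(4 + 6\right)\right)\right)^{2} = \left(18 + \left(2 + \left(10 \cdot 10\right)^{2} - 3 \cdot 10 \cdot 10\right)\right)^{2} = \left(18 + \left(2 + 100^{2} - 300\right)\right)^{2} = \left(18 + \left(2 + 10000 - 300\right)\right)^{2} = \left(18 + 9702\right)^{2} = 9720^{2} = 94478400$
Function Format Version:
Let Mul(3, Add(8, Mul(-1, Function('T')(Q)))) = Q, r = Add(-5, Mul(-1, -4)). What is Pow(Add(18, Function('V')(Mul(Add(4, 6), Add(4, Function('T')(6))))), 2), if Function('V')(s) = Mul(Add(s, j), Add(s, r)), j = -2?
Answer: 94478400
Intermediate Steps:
r = -1 (r = Add(-5, 4) = -1)
Function('T')(Q) = Add(8, Mul(Rational(-1, 3), Q))
Function('V')(s) = Mul(Add(-1, s), Add(-2, s)) (Function('V')(s) = Mul(Add(s, -2), Add(s, -1)) = Mul(Add(-2, s), Add(-1, s)) = Mul(Add(-1, s), Add(-2, s)))
Pow(Add(18, Function('V')(Mul(Add(4, 6), Add(4, Function('T')(6))))), 2) = Pow(Add(18, Add(2, Pow(Mul(Add(4, 6), Add(4, Add(8, Mul(Rational(-1, 3), 6)))), 2), Mul(-3, Mul(Add(4, 6), Add(4, Add(8, Mul(Rational(-1, 3), 6))))))), 2) = Pow(Add(18, Add(2, Pow(Mul(10, Add(4, Add(8, -2))), 2), Mul(-3, Mul(10, Add(4, Add(8, -2)))))), 2) = Pow(Add(18, Add(2, Pow(Mul(10, Add(4, 6)), 2), Mul(-3, Mul(10, Add(4, 6))))), 2) = Pow(Add(18, Add(2, Pow(Mul(10, 10), 2), Mul(-3, Mul(10, 10)))), 2) = Pow(Add(18, Add(2, Pow(100, 2), Mul(-3, 100))), 2) = Pow(Add(18, Add(2, 10000, -300)), 2) = Pow(Add(18, 9702), 2) = Pow(9720, 2) = 94478400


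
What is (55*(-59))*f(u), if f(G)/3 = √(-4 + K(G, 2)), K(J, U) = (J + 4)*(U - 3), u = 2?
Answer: -9735*I*√10 ≈ -30785.0*I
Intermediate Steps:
K(J, U) = (-3 + U)*(4 + J) (K(J, U) = (4 + J)*(-3 + U) = (-3 + U)*(4 + J))
f(G) = 3*√(-8 - G) (f(G) = 3*√(-4 + (-12 - 3*G + 4*2 + G*2)) = 3*√(-4 + (-12 - 3*G + 8 + 2*G)) = 3*√(-4 + (-4 - G)) = 3*√(-8 - G))
(55*(-59))*f(u) = (55*(-59))*(3*√(-8 - 1*2)) = -9735*√(-8 - 2) = -9735*√(-10) = -9735*I*√10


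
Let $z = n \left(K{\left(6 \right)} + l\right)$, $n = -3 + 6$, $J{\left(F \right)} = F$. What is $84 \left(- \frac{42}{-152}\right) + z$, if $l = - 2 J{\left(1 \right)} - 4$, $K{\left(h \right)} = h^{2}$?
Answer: $\frac{2151}{19} \approx 113.21$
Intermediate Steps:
$n = 3$
$l = -6$ ($l = \left(-2\right) 1 - 4 = -2 - 4 = -6$)
$z = 90$ ($z = 3 \left(6^{2} - 6\right) = 3 \left(36 - 6\right) = 3 \cdot 30 = 90$)
$84 \left(- \frac{42}{-152}\right) + z = 84 \left(- \frac{42}{-152}\right) + 90 = 84 \left(\left(-42\right) \left(- \frac{1}{152}\right)\right) + 90 = 84 \cdot \frac{21}{76} + 90 = \frac{441}{19} + 90 = \frac{2151}{19}$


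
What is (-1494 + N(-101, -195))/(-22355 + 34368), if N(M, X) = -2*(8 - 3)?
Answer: -1504/12013 ≈ -0.12520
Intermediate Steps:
N(M, X) = -10 (N(M, X) = -2*5 = -10)
(-1494 + N(-101, -195))/(-22355 + 34368) = (-1494 - 10)/(-22355 + 34368) = -1504/12013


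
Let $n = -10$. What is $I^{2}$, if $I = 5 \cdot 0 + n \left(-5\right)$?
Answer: $2500$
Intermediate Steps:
$I = 50$ ($I = 5 \cdot 0 - -50 = 0 + 50 = 50$)
$I^{2} = 50^{2} = 2500$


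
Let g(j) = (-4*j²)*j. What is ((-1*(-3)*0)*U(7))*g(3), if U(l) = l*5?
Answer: 0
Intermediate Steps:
U(l) = 5*l
g(j) = -4*j³
((-1*(-3)*0)*U(7))*g(3) = ((-1*(-3)*0)*(5*7))*(-4*3³) = ((3*0)*35)*(-4*27) = (0*35)*(-108) = 0*(-108) = 0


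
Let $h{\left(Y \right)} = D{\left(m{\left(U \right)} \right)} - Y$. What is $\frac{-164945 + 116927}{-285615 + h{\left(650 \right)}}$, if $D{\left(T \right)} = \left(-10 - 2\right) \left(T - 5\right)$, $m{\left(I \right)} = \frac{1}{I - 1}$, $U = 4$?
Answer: $\frac{16006}{95403} \approx 0.16777$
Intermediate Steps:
$m{\left(I \right)} = \frac{1}{-1 + I}$
$D{\left(T \right)} = 60 - 12 T$ ($D{\left(T \right)} = - 12 \left(-5 + T\right) = 60 - 12 T$)
$h{\left(Y \right)} = 56 - Y$ ($h{\left(Y \right)} = \left(60 - \frac{12}{-1 + 4}\right) - Y = \left(60 - \frac{12}{3}\right) - Y = \left(60 - 4\right) - Y = 56 - Y$)
$\frac{-164945 + 116927}{-285615 + h{\left(650 \right)}} = \frac{-164945 + 116927}{-285615 + \left(56 - 650\right)} = - \frac{48018}{-285615 + \left(56 - 650\right)} = - \frac{48018}{-285615 - 594} = - \frac{48018}{-286209} = \left(-48018\right) \left(- \frac{1}{286209}\right) = \frac{16006}{95403}$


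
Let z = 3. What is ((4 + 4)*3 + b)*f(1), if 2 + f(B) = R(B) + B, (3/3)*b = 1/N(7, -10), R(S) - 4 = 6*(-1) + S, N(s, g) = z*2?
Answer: -145/3 ≈ -48.333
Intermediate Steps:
N(s, g) = 6 (N(s, g) = 3*2 = 6)
R(S) = -2 + S (R(S) = 4 + (6*(-1) + S) = 4 + (-6 + S) = -2 + S)
b = ⅙ (b = 1/6 = ⅙ ≈ 0.16667)
f(B) = -4 + 2*B (f(B) = -2 + ((-2 + B) + B) = -2 + (-2 + 2*B) = -4 + 2*B)
((4 + 4)*3 + b)*f(1) = ((4 + 4)*3 + ⅙)*(-4 + 2*1) = (8*3 + ⅙)*(-4 + 2) = (24 + ⅙)*(-2) = (145/6)*(-2) = -145/3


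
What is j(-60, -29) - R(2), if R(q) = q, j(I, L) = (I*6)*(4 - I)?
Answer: -23042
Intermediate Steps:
j(I, L) = 6*I*(4 - I) (j(I, L) = (6*I)*(4 - I) = 6*I*(4 - I))
j(-60, -29) - R(2) = 6*(-60)*(4 - 1*(-60)) - 1*2 = 6*(-60)*(4 + 60) - 2 = 6*(-60)*64 - 2 = -23040 - 2 = -23042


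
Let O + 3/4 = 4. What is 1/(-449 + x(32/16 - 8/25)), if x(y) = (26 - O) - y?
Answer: -100/42793 ≈ -0.0023368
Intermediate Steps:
O = 13/4 (O = -¾ + 4 = 13/4 ≈ 3.2500)
x(y) = 91/4 - y (x(y) = (26 - 1*13/4) - y = (26 - 13/4) - y = 91/4 - y)
1/(-449 + x(32/16 - 8/25)) = 1/(-449 + (91/4 - (32/16 - 8/25))) = 1/(-449 + (91/4 - (32*(1/16) - 8*1/25))) = 1/(-449 + (91/4 - (2 - 8/25))) = 1/(-449 + (91/4 - 1*42/25)) = 1/(-449 + (91/4 - 42/25)) = 1/(-449 + 2107/100) = 1/(-42793/100) = -100/42793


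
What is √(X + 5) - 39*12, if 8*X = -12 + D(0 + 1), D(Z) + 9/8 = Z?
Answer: -468 + √223/8 ≈ -466.13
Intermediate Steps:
D(Z) = -9/8 + Z
X = -97/64 (X = (-12 + (-9/8 + (0 + 1)))/8 = (-12 + (-9/8 + 1))/8 = (-12 - ⅛)/8 = (⅛)*(-97/8) = -97/64 ≈ -1.5156)
√(X + 5) - 39*12 = √(-97/64 + 5) - 39*12 = √(223/64) - 468 = √223/8 - 468 = -468 + √223/8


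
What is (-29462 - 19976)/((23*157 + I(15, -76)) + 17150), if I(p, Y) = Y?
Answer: -49438/20685 ≈ -2.3900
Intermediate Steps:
(-29462 - 19976)/((23*157 + I(15, -76)) + 17150) = (-29462 - 19976)/((23*157 - 76) + 17150) = -49438/((3611 - 76) + 17150) = -49438/(3535 + 17150) = -49438/20685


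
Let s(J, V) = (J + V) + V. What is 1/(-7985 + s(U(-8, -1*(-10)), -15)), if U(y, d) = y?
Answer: -1/8023 ≈ -0.00012464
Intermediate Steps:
s(J, V) = J + 2*V
1/(-7985 + s(U(-8, -1*(-10)), -15)) = 1/(-7985 + (-8 + 2*(-15))) = 1/(-7985 + (-8 - 30)) = 1/(-7985 - 38) = 1/(-8023) = -1/8023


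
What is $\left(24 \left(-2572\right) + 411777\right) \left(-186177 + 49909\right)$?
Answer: $-47700477132$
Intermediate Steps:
$\left(24 \left(-2572\right) + 411777\right) \left(-186177 + 49909\right) = \left(-61728 + 411777\right) \left(-136268\right) = 350049 \left(-136268\right) = -47700477132$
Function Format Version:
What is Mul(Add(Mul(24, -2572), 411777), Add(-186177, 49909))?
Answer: -47700477132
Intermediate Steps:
Mul(Add(Mul(24, -2572), 411777), Add(-186177, 49909)) = Mul(Add(-61728, 411777), -136268) = Mul(350049, -136268) = -47700477132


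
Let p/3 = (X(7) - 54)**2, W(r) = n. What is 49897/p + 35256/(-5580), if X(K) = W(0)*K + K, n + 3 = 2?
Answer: -833173/1355940 ≈ -0.61446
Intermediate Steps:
n = -1 (n = -3 + 2 = -1)
W(r) = -1
X(K) = 0 (X(K) = -K + K = 0)
p = 8748 (p = 3*(0 - 54)**2 = 3*(-54)**2 = 3*2916 = 8748)
49897/p + 35256/(-5580) = 49897/8748 + 35256/(-5580) = 49897*(1/8748) + 35256*(-1/5580) = 49897/8748 - 2938/465 = -833173/1355940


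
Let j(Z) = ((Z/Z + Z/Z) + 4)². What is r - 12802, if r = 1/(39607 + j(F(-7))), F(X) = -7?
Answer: -507509685/39643 ≈ -12802.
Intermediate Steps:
j(Z) = 36 (j(Z) = ((1 + 1) + 4)² = (2 + 4)² = 6² = 36)
r = 1/39643 (r = 1/(39607 + 36) = 1/39643 ≈ 2.5225e-5)
r - 12802 = 1/39643 - 12802 = -507509685/39643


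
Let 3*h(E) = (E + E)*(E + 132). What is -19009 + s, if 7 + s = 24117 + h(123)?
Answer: 26011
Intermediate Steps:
h(E) = 2*E*(132 + E)/3 (h(E) = ((E + E)*(E + 132))/3 = ((2*E)*(132 + E))/3 = (2*E*(132 + E))/3 = 2*E*(132 + E)/3)
s = 45020 (s = -7 + (24117 + (⅔)*123*(132 + 123)) = -7 + (24117 + (⅔)*123*255) = -7 + (24117 + 20910) = -7 + 45027 = 45020)
-19009 + s = -19009 + 45020 = 26011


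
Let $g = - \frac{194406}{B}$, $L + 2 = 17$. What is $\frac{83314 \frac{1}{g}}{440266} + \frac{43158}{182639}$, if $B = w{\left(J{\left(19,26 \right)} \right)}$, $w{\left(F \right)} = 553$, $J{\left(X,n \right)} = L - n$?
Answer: $\frac{1842746875090565}{7816068149098722} \approx 0.23576$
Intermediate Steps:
$L = 15$ ($L = -2 + 17 = 15$)
$J{\left(X,n \right)} = 15 - n$
$B = 553$
$g = - \frac{194406}{553} \approx -351.55$
$\frac{83314 \frac{1}{g}}{440266} + \frac{43158}{182639} = \frac{83314 \frac{1}{- \frac{194406}{553}}}{440266} + \frac{43158}{182639} = 83314 \left(- \frac{553}{194406}\right) \frac{1}{440266} + 43158 \cdot \frac{1}{182639} = \left(- \frac{23036321}{97203}\right) \frac{1}{440266} + \frac{43158}{182639} = - \frac{23036321}{42795175998} + \frac{43158}{182639} = \frac{1842746875090565}{7816068149098722}$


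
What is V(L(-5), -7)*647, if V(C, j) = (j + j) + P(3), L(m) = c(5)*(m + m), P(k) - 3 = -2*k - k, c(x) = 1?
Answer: -12940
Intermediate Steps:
P(k) = 3 - 3*k (P(k) = 3 + (-2*k - k) = 3 - 3*k)
L(m) = 2*m (L(m) = 1*(m + m) = 1*(2*m) = 2*m)
V(C, j) = -6 + 2*j (V(C, j) = (j + j) + (3 - 3*3) = 2*j + (3 - 9) = 2*j - 6 = -6 + 2*j)
V(L(-5), -7)*647 = (-6 + 2*(-7))*647 = (-6 - 14)*647 = -20*647 = -12940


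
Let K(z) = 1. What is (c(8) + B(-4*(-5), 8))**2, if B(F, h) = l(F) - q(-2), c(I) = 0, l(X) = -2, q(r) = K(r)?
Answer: 9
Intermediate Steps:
q(r) = 1
B(F, h) = -3 (B(F, h) = -2 - 1*1 = -2 - 1 = -3)
(c(8) + B(-4*(-5), 8))**2 = (0 - 3)**2 = (-3)**2 = 9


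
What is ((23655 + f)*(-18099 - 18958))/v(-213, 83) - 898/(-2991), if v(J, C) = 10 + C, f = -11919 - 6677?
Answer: -62302973691/30907 ≈ -2.0158e+6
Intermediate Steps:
f = -18596
((23655 + f)*(-18099 - 18958))/v(-213, 83) - 898/(-2991) = ((23655 - 18596)*(-18099 - 18958))/(10 + 83) - 898/(-2991) = (5059*(-37057))/93 - 898*(-1/2991) = -187471363*1/93 + 898/2991 = -187471363/93 + 898/2991 = -62302973691/30907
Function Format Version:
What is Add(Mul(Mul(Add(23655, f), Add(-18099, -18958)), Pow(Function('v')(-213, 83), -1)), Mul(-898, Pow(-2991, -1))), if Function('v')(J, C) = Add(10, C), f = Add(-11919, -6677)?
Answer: Rational(-62302973691, 30907) ≈ -2.0158e+6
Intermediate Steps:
f = -18596
Add(Mul(Mul(Add(23655, f), Add(-18099, -18958)), Pow(Function('v')(-213, 83), -1)), Mul(-898, Pow(-2991, -1))) = Add(Mul(Mul(Add(23655, -18596), Add(-18099, -18958)), Pow(Add(10, 83), -1)), Mul(-898, Pow(-2991, -1))) = Add(Mul(Mul(5059, -37057), Pow(93, -1)), Mul(-898, Rational(-1, 2991))) = Add(Mul(-187471363, Rational(1, 93)), Rational(898, 2991)) = Add(Rational(-187471363, 93), Rational(898, 2991)) = Rational(-62302973691, 30907)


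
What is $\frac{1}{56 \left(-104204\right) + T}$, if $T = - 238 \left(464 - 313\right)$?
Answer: $- \frac{1}{5871362} \approx -1.7032 \cdot 10^{-7}$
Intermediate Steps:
$T = -35938$ ($T = \left(-238\right) 151 = -35938$)
$\frac{1}{56 \left(-104204\right) + T} = \frac{1}{56 \left(-104204\right) - 35938} = \frac{1}{-5835424 - 35938} = \frac{1}{-5871362} = - \frac{1}{5871362}$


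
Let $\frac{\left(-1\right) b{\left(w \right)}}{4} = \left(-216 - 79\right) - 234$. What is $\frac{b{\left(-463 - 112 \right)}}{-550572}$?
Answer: $- \frac{529}{137643} \approx -0.0038433$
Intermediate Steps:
$b{\left(w \right)} = 2116$ ($b{\left(w \right)} = - 4 \left(\left(-216 - 79\right) - 234\right) = - 4 \left(-295 - 234\right) = \left(-4\right) \left(-529\right) = 2116$)
$\frac{b{\left(-463 - 112 \right)}}{-550572} = \frac{2116}{-550572} = 2116 \left(- \frac{1}{550572}\right) = - \frac{529}{137643}$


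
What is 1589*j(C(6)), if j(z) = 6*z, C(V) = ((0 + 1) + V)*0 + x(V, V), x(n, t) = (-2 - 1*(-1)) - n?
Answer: -66738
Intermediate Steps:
x(n, t) = -1 - n (x(n, t) = (-2 + 1) - n = -1 - n)
C(V) = -1 - V (C(V) = ((0 + 1) + V)*0 + (-1 - V) = (1 + V)*0 + (-1 - V) = 0 + (-1 - V) = -1 - V)
1589*j(C(6)) = 1589*(6*(-1 - 1*6)) = 1589*(6*(-1 - 6)) = 1589*(6*(-7)) = 1589*(-42) = -66738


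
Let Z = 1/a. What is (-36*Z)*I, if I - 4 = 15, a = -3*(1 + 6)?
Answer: 228/7 ≈ 32.571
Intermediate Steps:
a = -21 (a = -3*7 = -21)
I = 19 (I = 4 + 15 = 19)
Z = -1/21 (Z = 1/(-21) = -1/21 ≈ -0.047619)
(-36*Z)*I = -36*(-1/21)*19 = (12/7)*19 = 228/7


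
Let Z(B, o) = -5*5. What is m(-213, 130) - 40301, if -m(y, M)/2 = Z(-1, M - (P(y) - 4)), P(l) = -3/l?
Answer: -40251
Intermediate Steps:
Z(B, o) = -25
m(y, M) = 50 (m(y, M) = -2*(-25) = 50)
m(-213, 130) - 40301 = 50 - 40301 = -40251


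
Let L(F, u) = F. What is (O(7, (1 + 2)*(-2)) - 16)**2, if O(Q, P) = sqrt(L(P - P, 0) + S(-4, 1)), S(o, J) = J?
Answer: 225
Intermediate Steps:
O(Q, P) = 1 (O(Q, P) = sqrt((P - P) + 1) = sqrt(0 + 1) = sqrt(1) = 1)
(O(7, (1 + 2)*(-2)) - 16)**2 = (1 - 16)**2 = (-15)**2 = 225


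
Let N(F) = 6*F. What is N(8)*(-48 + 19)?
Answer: -1392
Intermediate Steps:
N(8)*(-48 + 19) = (6*8)*(-48 + 19) = 48*(-29) = -1392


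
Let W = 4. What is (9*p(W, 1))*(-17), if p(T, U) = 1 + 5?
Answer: -918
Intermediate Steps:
p(T, U) = 6
(9*p(W, 1))*(-17) = (9*6)*(-17) = 54*(-17) = -918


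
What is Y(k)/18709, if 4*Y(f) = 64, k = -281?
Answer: 16/18709 ≈ 0.00085520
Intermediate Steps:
Y(f) = 16 (Y(f) = (¼)*64 = 16)
Y(k)/18709 = 16/18709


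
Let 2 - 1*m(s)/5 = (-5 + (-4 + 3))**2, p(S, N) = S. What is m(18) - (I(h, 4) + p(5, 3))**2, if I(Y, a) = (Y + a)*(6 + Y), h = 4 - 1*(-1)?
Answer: -10986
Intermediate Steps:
h = 5 (h = 4 + 1 = 5)
I(Y, a) = (6 + Y)*(Y + a)
m(s) = -170 (m(s) = 10 - 5*(-5 + (-4 + 3))**2 = 10 - 5*(-5 - 1)**2 = 10 - 5*(-6)**2 = 10 - 5*36 = 10 - 180 = -170)
m(18) - (I(h, 4) + p(5, 3))**2 = -170 - ((5**2 + 6*5 + 6*4 + 5*4) + 5)**2 = -170 - ((25 + 30 + 24 + 20) + 5)**2 = -170 - (99 + 5)**2 = -170 - 1*104**2 = -170 - 1*10816 = -170 - 10816 = -10986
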